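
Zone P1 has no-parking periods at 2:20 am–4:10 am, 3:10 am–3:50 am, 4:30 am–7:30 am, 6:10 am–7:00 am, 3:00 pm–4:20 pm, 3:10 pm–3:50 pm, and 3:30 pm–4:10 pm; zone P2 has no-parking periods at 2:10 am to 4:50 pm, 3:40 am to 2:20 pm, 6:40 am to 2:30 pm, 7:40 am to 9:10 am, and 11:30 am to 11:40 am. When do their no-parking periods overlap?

First set merges to 2:20 am–4:10 am, 4:30 am–7:30 am, 3:00 pm–4:20 pm.
Second set merges to 2:10 am–4:50 pm.
2:20 am–4:10 am meets the second set on 2:20 am–4:10 am.
4:30 am–7:30 am meets the second set on 4:30 am–7:30 am.
3:00 pm–4:20 pm meets the second set on 3:00 pm–4:20 pm.

2:20 am–4:10 am, 4:30 am–7:30 am, 3:00 pm–4:20 pm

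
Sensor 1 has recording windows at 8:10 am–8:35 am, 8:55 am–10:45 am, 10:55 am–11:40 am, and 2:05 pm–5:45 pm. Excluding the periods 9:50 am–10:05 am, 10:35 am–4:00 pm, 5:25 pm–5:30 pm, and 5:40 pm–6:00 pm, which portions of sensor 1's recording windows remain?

8:10 am–8:35 am, 8:55 am–9:50 am, 10:05 am–10:35 am, 4:00 pm–5:25 pm, 5:30 pm–5:40 pm

8:10 am–8:35 am: no B overlap → unchanged.
8:55 am–10:45 am minus B → 8:55 am–9:50 am, 10:05 am–10:35 am.
10:55 am–11:40 am: fully covered by B → removed.
2:05 pm–5:45 pm minus B → 4:00 pm–5:25 pm, 5:30 pm–5:40 pm.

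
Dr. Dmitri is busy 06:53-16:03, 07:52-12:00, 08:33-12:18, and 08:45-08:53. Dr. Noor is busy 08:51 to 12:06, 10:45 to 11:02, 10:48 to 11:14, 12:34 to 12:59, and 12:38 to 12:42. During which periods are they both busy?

Merge the first list: 06:53-16:03.
Merge the second list: 08:51-12:06, 12:34-12:59.
06:53-16:03 ∩ B → 08:51-12:06, 12:34-12:59.

08:51-12:06, 12:34-12:59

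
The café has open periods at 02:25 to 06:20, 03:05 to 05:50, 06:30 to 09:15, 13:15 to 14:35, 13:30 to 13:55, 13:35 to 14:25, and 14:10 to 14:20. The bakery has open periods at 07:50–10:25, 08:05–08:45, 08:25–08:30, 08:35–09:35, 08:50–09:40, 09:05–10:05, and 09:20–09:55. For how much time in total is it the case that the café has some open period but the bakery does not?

6 h 35 min

First set merges to 02:25-06:20, 06:30-09:15, 13:15-14:35.
Second set merges to 07:50-10:25.
A \ B = 02:25-06:20, 06:30-07:50, 13:15-14:35.
Total: 3 h 55 min + 1 h 20 min + 1 h 20 min = 6 h 35 min.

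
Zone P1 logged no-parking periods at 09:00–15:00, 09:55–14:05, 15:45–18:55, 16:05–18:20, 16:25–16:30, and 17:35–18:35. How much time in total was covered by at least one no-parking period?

Merged: 09:00–15:00, 15:45–18:55.
Lengths: 6 h + 3 h 10 min = 9 h 10 min.

9 h 10 min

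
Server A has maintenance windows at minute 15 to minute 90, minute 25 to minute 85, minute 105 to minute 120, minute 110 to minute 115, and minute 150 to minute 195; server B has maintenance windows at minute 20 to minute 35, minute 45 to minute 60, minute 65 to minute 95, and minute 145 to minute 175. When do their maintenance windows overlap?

minute 20 to minute 35, minute 45 to minute 60, minute 65 to minute 90, minute 150 to minute 175

Merge the first list: minute 15 to minute 90, minute 105 to minute 120, minute 150 to minute 195.
minute 15 to minute 90 overlaps B on minute 20 to minute 35, minute 45 to minute 60, minute 65 to minute 90.
minute 105 to minute 120 falls entirely outside B.
minute 150 to minute 195 overlaps B on minute 150 to minute 175.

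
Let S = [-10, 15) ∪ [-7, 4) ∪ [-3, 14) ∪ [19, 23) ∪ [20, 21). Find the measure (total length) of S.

29

Merged: [-10, 15), [19, 23).
Lengths: 25 + 4 = 29.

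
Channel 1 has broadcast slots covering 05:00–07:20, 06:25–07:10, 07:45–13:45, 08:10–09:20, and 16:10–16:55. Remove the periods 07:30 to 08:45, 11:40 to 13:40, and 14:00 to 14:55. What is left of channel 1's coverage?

05:00–07:20, 08:45–11:40, 13:40–13:45, 16:10–16:55

First set merges to 05:00–07:20, 07:45–13:45, 16:10–16:55.
05:00–07:20 is untouched.
07:45–13:45 with B removed leaves 08:45–11:40, 13:40–13:45.
16:10–16:55 is untouched.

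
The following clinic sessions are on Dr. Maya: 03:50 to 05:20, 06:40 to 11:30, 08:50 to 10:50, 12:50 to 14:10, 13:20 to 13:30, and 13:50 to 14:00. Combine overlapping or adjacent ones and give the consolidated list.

03:50–05:20, 06:40–11:30, 12:50–14:10

06:40–11:30 is disjoint → start new block.
08:50–10:50 overlaps/touches 06:40–11:30 → extend to 06:40–11:30.
12:50–14:10 is disjoint → start new block.
13:20–13:30 overlaps/touches 12:50–14:10 → extend to 12:50–14:10.
13:50–14:00 overlaps/touches 12:50–14:10 → extend to 12:50–14:10.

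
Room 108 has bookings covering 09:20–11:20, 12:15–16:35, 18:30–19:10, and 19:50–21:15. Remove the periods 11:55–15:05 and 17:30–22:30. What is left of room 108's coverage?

09:20–11:20 is untouched.
12:15–16:35 with B removed leaves 15:05–16:35.
18:30–19:10 lies entirely inside B → drops out.
19:50–21:15 lies entirely inside B → drops out.

09:20–11:20, 15:05–16:35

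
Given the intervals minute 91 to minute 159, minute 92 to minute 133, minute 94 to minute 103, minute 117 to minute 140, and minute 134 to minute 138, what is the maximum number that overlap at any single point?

3

Walk the sorted start/end points keeping a running depth.
The depth first hits 3 at minute 94.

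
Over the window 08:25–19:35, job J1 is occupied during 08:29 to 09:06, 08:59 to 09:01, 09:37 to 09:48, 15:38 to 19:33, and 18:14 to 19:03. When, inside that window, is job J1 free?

Covered (merged): 08:29-09:06, 09:37-09:48, 15:38-19:33.
Complement within 08:25-19:35: 08:25-08:29, 09:06-09:37, 09:48-15:38, 19:33-19:35.

08:25-08:29, 09:06-09:37, 09:48-15:38, 19:33-19:35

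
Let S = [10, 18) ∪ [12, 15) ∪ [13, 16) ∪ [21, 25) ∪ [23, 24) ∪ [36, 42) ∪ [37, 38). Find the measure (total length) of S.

Merged: [10, 18), [21, 25), [36, 42).
Lengths: 8 + 4 + 6 = 18.

18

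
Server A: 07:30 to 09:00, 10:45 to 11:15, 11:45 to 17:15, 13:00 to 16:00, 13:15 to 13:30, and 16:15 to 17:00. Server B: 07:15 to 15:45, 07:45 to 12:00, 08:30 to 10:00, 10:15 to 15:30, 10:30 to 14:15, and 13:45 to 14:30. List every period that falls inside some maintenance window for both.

A, merged: 07:30-09:00, 10:45-11:15, 11:45-17:15.
B, merged: 07:15-15:45.
07:30-09:00 overlaps B on 07:30-09:00.
10:45-11:15 overlaps B on 10:45-11:15.
11:45-17:15 overlaps B on 11:45-15:45.

07:30-09:00, 10:45-11:15, 11:45-15:45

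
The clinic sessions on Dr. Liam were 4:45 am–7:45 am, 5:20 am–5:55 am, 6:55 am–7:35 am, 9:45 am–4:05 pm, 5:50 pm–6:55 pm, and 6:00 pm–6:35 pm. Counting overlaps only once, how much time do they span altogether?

Merged: 4:45 am–7:45 am, 9:45 am–4:05 pm, 5:50 pm–6:55 pm.
Lengths: 3 h + 6 h 20 min + 1 h 5 min = 10 h 25 min.

10 h 25 min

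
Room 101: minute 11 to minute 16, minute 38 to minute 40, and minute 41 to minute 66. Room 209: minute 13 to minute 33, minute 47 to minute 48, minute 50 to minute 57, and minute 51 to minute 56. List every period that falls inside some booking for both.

Second set merges to minute 13 to minute 33, minute 47 to minute 48, minute 50 to minute 57.
minute 11 to minute 16 meets the second set on minute 13 to minute 16.
minute 38 to minute 40: no overlap with the second set.
minute 41 to minute 66 meets the second set on minute 47 to minute 48, minute 50 to minute 57.

minute 13 to minute 16, minute 47 to minute 48, minute 50 to minute 57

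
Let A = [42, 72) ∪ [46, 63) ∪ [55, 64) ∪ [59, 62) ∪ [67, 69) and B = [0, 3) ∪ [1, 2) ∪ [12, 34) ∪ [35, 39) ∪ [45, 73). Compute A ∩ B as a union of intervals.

First set merges to [42, 72).
Second set merges to [0, 3), [12, 34), [35, 39), [45, 73).
[42, 72) overlaps B on [45, 72).

[45, 72)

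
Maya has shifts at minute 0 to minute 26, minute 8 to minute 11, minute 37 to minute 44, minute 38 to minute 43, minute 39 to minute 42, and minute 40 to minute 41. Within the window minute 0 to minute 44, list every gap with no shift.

minute 26 to minute 37

After merging, the occupied span is minute 0 to minute 26, minute 37 to minute 44.
Uncovered inside minute 0 to minute 44: minute 26 to minute 37.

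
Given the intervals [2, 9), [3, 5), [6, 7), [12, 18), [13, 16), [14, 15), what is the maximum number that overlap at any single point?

Sweep endpoints in order; track running count of active intervals.
Peak of 3 reached at 14.

3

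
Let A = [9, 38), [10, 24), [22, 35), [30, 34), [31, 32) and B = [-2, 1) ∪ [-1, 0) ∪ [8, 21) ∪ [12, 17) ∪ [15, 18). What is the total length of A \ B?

First set merges to [9, 38).
Second set merges to [-2, 1), [8, 21).
A \ B = [21, 38).
Total: 17.

17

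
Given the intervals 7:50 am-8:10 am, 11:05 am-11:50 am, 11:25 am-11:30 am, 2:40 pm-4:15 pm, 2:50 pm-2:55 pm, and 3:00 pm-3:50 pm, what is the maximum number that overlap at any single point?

2

Sweep endpoints in order; track running count of active intervals.
Peak of 2 reached at 11:25 am.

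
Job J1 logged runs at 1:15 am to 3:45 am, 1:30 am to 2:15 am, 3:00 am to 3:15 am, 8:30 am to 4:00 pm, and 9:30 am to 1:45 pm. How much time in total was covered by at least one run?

10 h

Merged: 1:15 am-3:45 am, 8:30 am-4:00 pm.
Lengths: 2 h 30 min + 7 h 30 min = 10 h.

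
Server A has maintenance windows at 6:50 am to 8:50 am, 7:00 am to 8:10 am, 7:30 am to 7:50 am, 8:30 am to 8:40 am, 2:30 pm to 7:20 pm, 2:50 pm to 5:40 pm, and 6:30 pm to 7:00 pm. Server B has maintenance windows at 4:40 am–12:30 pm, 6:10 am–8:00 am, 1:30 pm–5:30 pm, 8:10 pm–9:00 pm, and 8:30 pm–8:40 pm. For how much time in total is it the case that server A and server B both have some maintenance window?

First set merges to 6:50 am-8:50 am, 2:30 pm-7:20 pm.
Second set merges to 4:40 am-12:30 pm, 1:30 pm-5:30 pm, 8:10 pm-9:00 pm.
A ∩ B = 6:50 am-8:50 am, 2:30 pm-5:30 pm.
Total: 2 h + 3 h = 5 h.

5 h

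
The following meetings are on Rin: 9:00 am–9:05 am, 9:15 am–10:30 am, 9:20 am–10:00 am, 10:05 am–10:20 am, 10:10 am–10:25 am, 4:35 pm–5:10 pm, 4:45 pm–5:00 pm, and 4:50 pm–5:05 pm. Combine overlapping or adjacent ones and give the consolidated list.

9:00 am–9:05 am, 9:15 am–10:30 am, 4:35 pm–5:10 pm

9:15 am–10:30 am is disjoint → start new block.
9:20 am–10:00 am overlaps/touches 9:15 am–10:30 am → extend to 9:15 am–10:30 am.
10:05 am–10:20 am overlaps/touches 9:15 am–10:30 am → extend to 9:15 am–10:30 am.
10:10 am–10:25 am overlaps/touches 9:15 am–10:30 am → extend to 9:15 am–10:30 am.
4:35 pm–5:10 pm is disjoint → start new block.
4:45 pm–5:00 pm overlaps/touches 4:35 pm–5:10 pm → extend to 4:35 pm–5:10 pm.
4:50 pm–5:05 pm overlaps/touches 4:35 pm–5:10 pm → extend to 4:35 pm–5:10 pm.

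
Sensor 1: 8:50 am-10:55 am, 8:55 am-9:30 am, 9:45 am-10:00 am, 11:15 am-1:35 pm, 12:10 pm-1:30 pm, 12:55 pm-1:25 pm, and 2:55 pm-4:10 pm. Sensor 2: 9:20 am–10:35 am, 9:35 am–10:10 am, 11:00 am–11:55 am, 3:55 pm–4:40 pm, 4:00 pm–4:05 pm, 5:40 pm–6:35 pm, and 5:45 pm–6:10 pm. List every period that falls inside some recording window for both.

9:20 am-10:35 am, 11:15 am-11:55 am, 3:55 pm-4:10 pm

First set merges to 8:50 am-10:55 am, 11:15 am-1:35 pm, 2:55 pm-4:10 pm.
Second set merges to 9:20 am-10:35 am, 11:00 am-11:55 am, 3:55 pm-4:40 pm, 5:40 pm-6:35 pm.
8:50 am-10:55 am meets the second set on 9:20 am-10:35 am.
11:15 am-1:35 pm meets the second set on 11:15 am-11:55 am.
2:55 pm-4:10 pm meets the second set on 3:55 pm-4:10 pm.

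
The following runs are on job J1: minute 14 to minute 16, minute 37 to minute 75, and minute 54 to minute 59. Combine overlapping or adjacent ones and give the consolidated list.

minute 37 to minute 75 is disjoint → start new block.
minute 54 to minute 59 overlaps/touches minute 37 to minute 75 → extend to minute 37 to minute 75.

minute 14 to minute 16, minute 37 to minute 75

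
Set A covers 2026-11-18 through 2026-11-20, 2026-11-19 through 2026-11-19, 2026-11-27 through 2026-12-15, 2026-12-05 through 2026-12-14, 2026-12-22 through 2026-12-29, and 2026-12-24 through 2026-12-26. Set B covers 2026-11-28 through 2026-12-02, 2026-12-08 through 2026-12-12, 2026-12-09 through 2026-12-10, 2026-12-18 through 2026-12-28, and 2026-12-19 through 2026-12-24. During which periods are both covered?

2026-11-28 through 2026-12-02, 2026-12-08 through 2026-12-12, 2026-12-22 through 2026-12-28

A, merged: 2026-11-18 through 2026-11-20, 2026-11-27 through 2026-12-15, 2026-12-22 through 2026-12-29.
B, merged: 2026-11-28 through 2026-12-02, 2026-12-08 through 2026-12-12, 2026-12-18 through 2026-12-28.
2026-11-18 through 2026-11-20 meets no B interval.
2026-11-27 through 2026-12-15 ∩ B → 2026-11-28 through 2026-12-02, 2026-12-08 through 2026-12-12.
2026-12-22 through 2026-12-29 ∩ B → 2026-12-22 through 2026-12-28.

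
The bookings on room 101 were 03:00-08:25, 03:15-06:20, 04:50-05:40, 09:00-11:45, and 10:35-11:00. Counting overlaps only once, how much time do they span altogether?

Merged: 03:00–08:25, 09:00–11:45.
Lengths: 5 h 25 min + 2 h 45 min = 8 h 10 min.

8 h 10 min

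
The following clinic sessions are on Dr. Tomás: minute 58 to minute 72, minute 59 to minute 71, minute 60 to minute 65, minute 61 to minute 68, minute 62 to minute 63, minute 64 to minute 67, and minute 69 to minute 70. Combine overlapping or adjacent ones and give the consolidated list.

minute 59 to minute 71 overlaps/touches minute 58 to minute 72 → extend to minute 58 to minute 72.
minute 60 to minute 65 overlaps/touches minute 58 to minute 72 → extend to minute 58 to minute 72.
minute 61 to minute 68 overlaps/touches minute 58 to minute 72 → extend to minute 58 to minute 72.
minute 62 to minute 63 overlaps/touches minute 58 to minute 72 → extend to minute 58 to minute 72.
minute 64 to minute 67 overlaps/touches minute 58 to minute 72 → extend to minute 58 to minute 72.
minute 69 to minute 70 overlaps/touches minute 58 to minute 72 → extend to minute 58 to minute 72.

minute 58 to minute 72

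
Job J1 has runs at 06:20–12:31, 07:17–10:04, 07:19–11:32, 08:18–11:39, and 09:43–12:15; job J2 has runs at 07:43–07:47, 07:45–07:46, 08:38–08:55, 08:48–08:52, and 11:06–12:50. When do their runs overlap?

07:43–07:47, 08:38–08:55, 11:06–12:31

Merge the first list: 06:20–12:31.
Merge the second list: 07:43–07:47, 08:38–08:55, 11:06–12:50.
06:20–12:31 meets the second set on 07:43–07:47, 08:38–08:55, 11:06–12:31.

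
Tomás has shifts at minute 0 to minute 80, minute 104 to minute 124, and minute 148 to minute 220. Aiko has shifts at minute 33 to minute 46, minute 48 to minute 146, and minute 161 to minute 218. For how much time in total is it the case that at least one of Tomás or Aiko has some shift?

218 minutes

A ∪ B = minute 0 to minute 146, minute 148 to minute 220.
Total: 146 minutes + 72 minutes = 218 minutes.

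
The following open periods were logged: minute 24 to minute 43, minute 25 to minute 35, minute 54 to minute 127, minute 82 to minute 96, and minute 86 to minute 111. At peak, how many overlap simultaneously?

Sweep endpoints in order; track running count of active intervals.
Peak of 3 reached at minute 86.

3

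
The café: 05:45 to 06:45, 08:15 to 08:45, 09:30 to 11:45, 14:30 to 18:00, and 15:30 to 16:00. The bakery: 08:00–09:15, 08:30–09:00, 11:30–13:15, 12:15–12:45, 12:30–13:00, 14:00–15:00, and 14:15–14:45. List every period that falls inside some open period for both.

First set merges to 05:45-06:45, 08:15-08:45, 09:30-11:45, 14:30-18:00.
Second set merges to 08:00-09:15, 11:30-13:15, 14:00-15:00.
05:45-06:45 falls entirely outside B.
08:15-08:45 overlaps B on 08:15-08:45.
09:30-11:45 overlaps B on 11:30-11:45.
14:30-18:00 overlaps B on 14:30-15:00.

08:15-08:45, 11:30-11:45, 14:30-15:00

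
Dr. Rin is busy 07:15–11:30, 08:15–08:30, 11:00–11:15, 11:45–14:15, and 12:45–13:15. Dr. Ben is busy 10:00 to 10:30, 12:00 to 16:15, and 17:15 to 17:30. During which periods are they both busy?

10:00–10:30, 12:00–14:15

Merge the first list: 07:15–11:30, 11:45–14:15.
07:15–11:30 meets the second set on 10:00–10:30.
11:45–14:15 meets the second set on 12:00–14:15.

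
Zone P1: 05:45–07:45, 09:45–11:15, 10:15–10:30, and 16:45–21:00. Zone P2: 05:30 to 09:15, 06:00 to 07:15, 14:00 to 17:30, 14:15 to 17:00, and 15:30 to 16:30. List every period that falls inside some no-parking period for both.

A, merged: 05:45-07:45, 09:45-11:15, 16:45-21:00.
B, merged: 05:30-09:15, 14:00-17:30.
05:45-07:45 overlaps B on 05:45-07:45.
09:45-11:15 falls entirely outside B.
16:45-21:00 overlaps B on 16:45-17:30.

05:45-07:45, 16:45-17:30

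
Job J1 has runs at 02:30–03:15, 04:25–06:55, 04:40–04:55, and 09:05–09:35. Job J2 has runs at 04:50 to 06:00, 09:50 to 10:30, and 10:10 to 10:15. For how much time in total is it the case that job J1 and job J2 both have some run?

First set merges to 02:30–03:15, 04:25–06:55, 09:05–09:35.
Second set merges to 04:50–06:00, 09:50–10:30.
A ∩ B = 04:50–06:00.
Total: 1 h 10 min.

1 h 10 min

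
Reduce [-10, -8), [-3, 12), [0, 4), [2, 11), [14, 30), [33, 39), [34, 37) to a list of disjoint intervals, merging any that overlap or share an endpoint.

[-3, 12) is disjoint → start new block.
[0, 4) overlaps/touches [-3, 12) → extend to [-3, 12).
[2, 11) overlaps/touches [-3, 12) → extend to [-3, 12).
[14, 30) is disjoint → start new block.
[33, 39) is disjoint → start new block.
[34, 37) overlaps/touches [33, 39) → extend to [33, 39).

[-10, -8) ∪ [-3, 12) ∪ [14, 30) ∪ [33, 39)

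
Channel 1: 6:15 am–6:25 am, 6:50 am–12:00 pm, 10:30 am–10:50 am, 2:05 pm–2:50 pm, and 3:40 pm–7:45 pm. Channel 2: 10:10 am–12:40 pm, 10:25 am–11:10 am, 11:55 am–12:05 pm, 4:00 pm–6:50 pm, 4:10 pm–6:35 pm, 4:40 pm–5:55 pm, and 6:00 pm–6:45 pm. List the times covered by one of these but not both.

Merge the first list: 6:15 am–6:25 am, 6:50 am–12:00 pm, 2:05 pm–2:50 pm, 3:40 pm–7:45 pm.
Merge the second list: 10:10 am–12:40 pm, 4:00 pm–6:50 pm.
A but not B: 6:15 am–6:25 am, 6:50 am–10:10 am, 2:05 pm–2:50 pm, 3:40 pm–4:00 pm, 6:50 pm–7:45 pm.
B but not A: 12:00 pm–12:40 pm.
Combining gives A △ B.

6:15 am–6:25 am, 6:50 am–10:10 am, 12:00 pm–12:40 pm, 2:05 pm–2:50 pm, 3:40 pm–4:00 pm, 6:50 pm–7:45 pm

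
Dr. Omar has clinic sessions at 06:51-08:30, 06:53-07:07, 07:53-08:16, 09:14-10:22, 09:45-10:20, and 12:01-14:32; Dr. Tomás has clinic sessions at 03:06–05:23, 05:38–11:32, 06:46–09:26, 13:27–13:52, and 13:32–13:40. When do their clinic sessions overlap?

First set merges to 06:51–08:30, 09:14–10:22, 12:01–14:32.
Second set merges to 03:06–05:23, 05:38–11:32, 13:27–13:52.
06:51–08:30 overlaps B on 06:51–08:30.
09:14–10:22 overlaps B on 09:14–10:22.
12:01–14:32 overlaps B on 13:27–13:52.

06:51–08:30, 09:14–10:22, 13:27–13:52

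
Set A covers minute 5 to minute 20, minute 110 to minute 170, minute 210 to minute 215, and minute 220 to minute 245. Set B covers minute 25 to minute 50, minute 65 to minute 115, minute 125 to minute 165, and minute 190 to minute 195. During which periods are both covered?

minute 5 to minute 20 falls entirely outside B.
minute 110 to minute 170 overlaps B on minute 110 to minute 115, minute 125 to minute 165.
minute 210 to minute 215 falls entirely outside B.
minute 220 to minute 245 falls entirely outside B.

minute 110 to minute 115, minute 125 to minute 165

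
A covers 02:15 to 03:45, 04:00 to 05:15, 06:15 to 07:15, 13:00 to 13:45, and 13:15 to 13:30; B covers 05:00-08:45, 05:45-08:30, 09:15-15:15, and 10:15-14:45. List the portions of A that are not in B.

First set merges to 02:15-03:45, 04:00-05:15, 06:15-07:15, 13:00-13:45.
Second set merges to 05:00-08:45, 09:15-15:15.
02:15-03:45: nothing removed.
04:00-05:15 \ B = 04:00-05:00.
06:15-07:15: entirely removed.
13:00-13:45: entirely removed.

02:15-03:45, 04:00-05:00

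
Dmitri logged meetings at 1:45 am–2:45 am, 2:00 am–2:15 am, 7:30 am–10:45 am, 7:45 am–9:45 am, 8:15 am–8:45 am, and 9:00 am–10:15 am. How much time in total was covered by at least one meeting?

Merged: 1:45 am–2:45 am, 7:30 am–10:45 am.
Lengths: 1 h + 3 h 15 min = 4 h 15 min.

4 h 15 min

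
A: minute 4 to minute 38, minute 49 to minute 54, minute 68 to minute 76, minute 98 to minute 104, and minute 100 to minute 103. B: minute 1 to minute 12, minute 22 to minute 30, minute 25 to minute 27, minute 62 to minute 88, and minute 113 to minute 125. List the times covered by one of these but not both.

A, merged: minute 4 to minute 38, minute 49 to minute 54, minute 68 to minute 76, minute 98 to minute 104.
B, merged: minute 1 to minute 12, minute 22 to minute 30, minute 62 to minute 88, minute 113 to minute 125.
A but not B: minute 12 to minute 22, minute 30 to minute 38, minute 49 to minute 54, minute 98 to minute 104.
B but not A: minute 1 to minute 4, minute 62 to minute 68, minute 76 to minute 88, minute 113 to minute 125.
Combining gives A △ B.

minute 1 to minute 4, minute 12 to minute 22, minute 30 to minute 38, minute 49 to minute 54, minute 62 to minute 68, minute 76 to minute 88, minute 98 to minute 104, minute 113 to minute 125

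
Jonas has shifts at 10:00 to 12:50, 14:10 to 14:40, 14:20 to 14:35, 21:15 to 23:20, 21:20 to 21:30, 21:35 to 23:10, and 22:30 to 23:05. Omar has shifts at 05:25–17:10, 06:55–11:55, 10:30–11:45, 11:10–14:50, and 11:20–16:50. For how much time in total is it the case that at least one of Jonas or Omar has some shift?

13 h 50 min

Merge the first list: 10:00–12:50, 14:10–14:40, 21:15–23:20.
Merge the second list: 05:25–17:10.
A ∪ B = 05:25–17:10, 21:15–23:20.
Total: 11 h 45 min + 2 h 5 min = 13 h 50 min.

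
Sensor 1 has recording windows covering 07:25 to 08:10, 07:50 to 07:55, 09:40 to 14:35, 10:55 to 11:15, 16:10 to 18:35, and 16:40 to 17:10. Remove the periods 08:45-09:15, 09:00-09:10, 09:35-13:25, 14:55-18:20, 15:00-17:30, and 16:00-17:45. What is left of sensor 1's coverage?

07:25-08:10, 13:25-14:35, 18:20-18:35

A, merged: 07:25-08:10, 09:40-14:35, 16:10-18:35.
B, merged: 08:45-09:15, 09:35-13:25, 14:55-18:20.
07:25-08:10 is untouched.
09:40-14:35 with B removed leaves 13:25-14:35.
16:10-18:35 with B removed leaves 18:20-18:35.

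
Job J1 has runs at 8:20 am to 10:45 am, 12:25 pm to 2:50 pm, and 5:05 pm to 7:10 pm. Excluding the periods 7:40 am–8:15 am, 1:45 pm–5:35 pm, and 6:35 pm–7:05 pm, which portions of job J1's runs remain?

8:20 am–10:45 am is untouched.
12:25 pm–2:50 pm with B removed leaves 12:25 pm–1:45 pm.
5:05 pm–7:10 pm with B removed leaves 5:35 pm–6:35 pm, 7:05 pm–7:10 pm.

8:20 am–10:45 am, 12:25 pm–1:45 pm, 5:35 pm–6:35 pm, 7:05 pm–7:10 pm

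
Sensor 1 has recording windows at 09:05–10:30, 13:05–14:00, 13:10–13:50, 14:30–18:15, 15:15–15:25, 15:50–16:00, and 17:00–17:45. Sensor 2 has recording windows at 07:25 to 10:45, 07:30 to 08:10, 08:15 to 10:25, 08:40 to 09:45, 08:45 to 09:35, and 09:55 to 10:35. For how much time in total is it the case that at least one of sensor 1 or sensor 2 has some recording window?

8 h

A, merged: 09:05-10:30, 13:05-14:00, 14:30-18:15.
B, merged: 07:25-10:45.
A ∪ B = 07:25-10:45, 13:05-14:00, 14:30-18:15.
Total: 3 h 20 min + 55 min + 3 h 45 min = 8 h.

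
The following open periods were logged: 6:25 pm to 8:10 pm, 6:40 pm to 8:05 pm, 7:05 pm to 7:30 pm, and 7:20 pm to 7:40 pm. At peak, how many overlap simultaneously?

Walk the sorted start/end points keeping a running depth.
The depth first hits 4 at 7:20 pm.

4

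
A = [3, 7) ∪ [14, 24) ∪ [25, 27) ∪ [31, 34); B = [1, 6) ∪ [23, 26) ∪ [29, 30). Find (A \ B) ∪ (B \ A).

[1, 3) ∪ [6, 7) ∪ [14, 23) ∪ [24, 25) ∪ [26, 27) ∪ [29, 30) ∪ [31, 34)

A \ B = [6, 7), [14, 23), [26, 27), [31, 34).
B \ A = [1, 3), [24, 25), [29, 30).
Union of the two gives the symmetric difference.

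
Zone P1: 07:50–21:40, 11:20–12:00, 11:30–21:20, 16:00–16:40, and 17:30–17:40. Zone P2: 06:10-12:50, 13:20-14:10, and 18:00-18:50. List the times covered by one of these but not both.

A, merged: 07:50-21:40.
A but not B: 12:50-13:20, 14:10-18:00, 18:50-21:40.
B but not A: 06:10-07:50.
Combining gives A △ B.

06:10-07:50, 12:50-13:20, 14:10-18:00, 18:50-21:40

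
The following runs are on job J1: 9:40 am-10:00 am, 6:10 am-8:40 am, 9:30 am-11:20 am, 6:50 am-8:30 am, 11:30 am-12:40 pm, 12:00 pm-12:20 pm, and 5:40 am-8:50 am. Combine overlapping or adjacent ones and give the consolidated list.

5:40 am-8:50 am, 9:30 am-11:20 am, 11:30 am-12:40 pm

Sort by start: 5:40 am-8:50 am, 6:10 am-8:40 am, 6:50 am-8:30 am, 9:30 am-11:20 am, 9:40 am-10:00 am, 11:30 am-12:40 pm, 12:00 pm-12:20 pm.
6:10 am-8:40 am overlaps/touches 5:40 am-8:50 am → extend to 5:40 am-8:50 am.
6:50 am-8:30 am overlaps/touches 5:40 am-8:50 am → extend to 5:40 am-8:50 am.
9:30 am-11:20 am is disjoint → start new block.
9:40 am-10:00 am overlaps/touches 9:30 am-11:20 am → extend to 9:30 am-11:20 am.
11:30 am-12:40 pm is disjoint → start new block.
12:00 pm-12:20 pm overlaps/touches 11:30 am-12:40 pm → extend to 11:30 am-12:40 pm.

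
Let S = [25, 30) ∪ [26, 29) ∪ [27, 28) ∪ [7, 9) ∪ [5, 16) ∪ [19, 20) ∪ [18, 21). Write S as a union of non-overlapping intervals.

Sort by start: [5, 16), [7, 9), [18, 21), [19, 20), [25, 30), [26, 29), [27, 28).
[7, 9) overlaps/touches [5, 16) → extend to [5, 16).
[18, 21) is disjoint → start new block.
[19, 20) overlaps/touches [18, 21) → extend to [18, 21).
[25, 30) is disjoint → start new block.
[26, 29) overlaps/touches [25, 30) → extend to [25, 30).
[27, 28) overlaps/touches [25, 30) → extend to [25, 30).

[5, 16) ∪ [18, 21) ∪ [25, 30)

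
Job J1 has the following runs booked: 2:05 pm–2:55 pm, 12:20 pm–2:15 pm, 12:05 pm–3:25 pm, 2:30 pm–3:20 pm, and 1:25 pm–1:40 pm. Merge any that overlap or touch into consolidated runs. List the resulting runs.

Sort by start: 12:05 pm-3:25 pm, 12:20 pm-2:15 pm, 1:25 pm-1:40 pm, 2:05 pm-2:55 pm, 2:30 pm-3:20 pm.
12:20 pm-2:15 pm overlaps/touches 12:05 pm-3:25 pm → extend to 12:05 pm-3:25 pm.
1:25 pm-1:40 pm overlaps/touches 12:05 pm-3:25 pm → extend to 12:05 pm-3:25 pm.
2:05 pm-2:55 pm overlaps/touches 12:05 pm-3:25 pm → extend to 12:05 pm-3:25 pm.
2:30 pm-3:20 pm overlaps/touches 12:05 pm-3:25 pm → extend to 12:05 pm-3:25 pm.

12:05 pm-3:25 pm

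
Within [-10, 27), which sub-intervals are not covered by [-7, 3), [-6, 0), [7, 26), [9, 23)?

[-10, -7) ∪ [3, 7) ∪ [26, 27)

After merging, the occupied span is [-7, 3), [7, 26).
Gaps within [-10, 27): [-10, -7), [3, 7), [26, 27).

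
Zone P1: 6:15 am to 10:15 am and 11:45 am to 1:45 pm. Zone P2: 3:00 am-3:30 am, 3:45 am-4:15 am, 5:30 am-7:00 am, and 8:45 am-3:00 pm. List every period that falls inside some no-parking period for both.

6:15 am-7:00 am, 8:45 am-10:15 am, 11:45 am-1:45 pm

6:15 am-10:15 am ∩ B → 6:15 am-7:00 am, 8:45 am-10:15 am.
11:45 am-1:45 pm ∩ B → 11:45 am-1:45 pm.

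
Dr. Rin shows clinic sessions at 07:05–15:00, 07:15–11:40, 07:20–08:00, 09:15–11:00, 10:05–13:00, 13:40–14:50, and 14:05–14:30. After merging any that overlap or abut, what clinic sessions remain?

07:05–15:00

07:15–11:40 overlaps/touches 07:05–15:00 → extend to 07:05–15:00.
07:20–08:00 overlaps/touches 07:05–15:00 → extend to 07:05–15:00.
09:15–11:00 overlaps/touches 07:05–15:00 → extend to 07:05–15:00.
10:05–13:00 overlaps/touches 07:05–15:00 → extend to 07:05–15:00.
13:40–14:50 overlaps/touches 07:05–15:00 → extend to 07:05–15:00.
14:05–14:30 overlaps/touches 07:05–15:00 → extend to 07:05–15:00.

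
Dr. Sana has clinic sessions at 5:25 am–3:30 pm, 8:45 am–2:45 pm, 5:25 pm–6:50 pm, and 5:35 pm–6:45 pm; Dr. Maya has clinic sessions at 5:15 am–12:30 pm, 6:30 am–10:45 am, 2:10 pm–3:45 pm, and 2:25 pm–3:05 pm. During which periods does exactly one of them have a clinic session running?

5:15 am–5:25 am, 12:30 pm–2:10 pm, 3:30 pm–3:45 pm, 5:25 pm–6:50 pm

Merge the first list: 5:25 am–3:30 pm, 5:25 pm–6:50 pm.
Merge the second list: 5:15 am–12:30 pm, 2:10 pm–3:45 pm.
Only in the first: 12:30 pm–2:10 pm, 5:25 pm–6:50 pm.
Only in the second: 5:15 am–5:25 am, 3:30 pm–3:45 pm.
Together these are the periods covered by exactly one.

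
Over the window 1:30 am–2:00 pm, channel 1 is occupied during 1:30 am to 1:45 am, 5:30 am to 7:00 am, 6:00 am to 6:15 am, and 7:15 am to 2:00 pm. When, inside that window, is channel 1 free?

The merged coverage is 1:30 am–1:45 am, 5:30 am–7:00 am, 7:15 am–2:00 pm.
Complement within 1:30 am–2:00 pm: 1:45 am–5:30 am, 7:00 am–7:15 am.

1:45 am–5:30 am, 7:00 am–7:15 am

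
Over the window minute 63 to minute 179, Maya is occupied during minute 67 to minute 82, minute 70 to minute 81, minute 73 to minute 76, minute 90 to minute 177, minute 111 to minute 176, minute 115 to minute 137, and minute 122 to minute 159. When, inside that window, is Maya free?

Covered (merged): minute 67 to minute 82, minute 90 to minute 177.
Gaps within minute 63 to minute 179: minute 63 to minute 67, minute 82 to minute 90, minute 177 to minute 179.

minute 63 to minute 67, minute 82 to minute 90, minute 177 to minute 179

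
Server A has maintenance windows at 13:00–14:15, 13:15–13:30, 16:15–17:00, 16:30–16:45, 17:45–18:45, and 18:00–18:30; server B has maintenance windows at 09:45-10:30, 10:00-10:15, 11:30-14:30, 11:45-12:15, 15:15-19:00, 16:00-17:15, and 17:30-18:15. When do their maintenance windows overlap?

A, merged: 13:00–14:15, 16:15–17:00, 17:45–18:45.
B, merged: 09:45–10:30, 11:30–14:30, 15:15–19:00.
13:00–14:15 ∩ B → 13:00–14:15.
16:15–17:00 ∩ B → 16:15–17:00.
17:45–18:45 ∩ B → 17:45–18:45.

13:00–14:15, 16:15–17:00, 17:45–18:45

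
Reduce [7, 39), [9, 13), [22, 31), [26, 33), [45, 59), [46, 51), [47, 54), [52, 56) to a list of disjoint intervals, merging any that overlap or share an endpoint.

[7, 39) ∪ [45, 59)

[9, 13) overlaps/touches [7, 39) → extend to [7, 39).
[22, 31) overlaps/touches [7, 39) → extend to [7, 39).
[26, 33) overlaps/touches [7, 39) → extend to [7, 39).
[45, 59) is disjoint → start new block.
[46, 51) overlaps/touches [45, 59) → extend to [45, 59).
[47, 54) overlaps/touches [45, 59) → extend to [45, 59).
[52, 56) overlaps/touches [45, 59) → extend to [45, 59).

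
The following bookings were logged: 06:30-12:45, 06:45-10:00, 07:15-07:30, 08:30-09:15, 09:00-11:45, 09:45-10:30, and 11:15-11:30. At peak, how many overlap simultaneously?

4

Sweep endpoints in order; track running count of active intervals.
Peak of 4 reached at 09:00.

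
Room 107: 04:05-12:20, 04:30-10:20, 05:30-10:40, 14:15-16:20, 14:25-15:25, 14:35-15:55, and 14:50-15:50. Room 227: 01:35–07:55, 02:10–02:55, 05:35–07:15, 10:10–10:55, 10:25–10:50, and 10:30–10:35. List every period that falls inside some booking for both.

04:05-07:55, 10:10-10:55

First set merges to 04:05-12:20, 14:15-16:20.
Second set merges to 01:35-07:55, 10:10-10:55.
04:05-12:20 ∩ B → 04:05-07:55, 10:10-10:55.
14:15-16:20 meets no B interval.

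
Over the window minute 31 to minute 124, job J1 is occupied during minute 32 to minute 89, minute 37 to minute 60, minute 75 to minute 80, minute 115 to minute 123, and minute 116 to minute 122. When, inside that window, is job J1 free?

minute 31 to minute 32, minute 89 to minute 115, minute 123 to minute 124

The merged coverage is minute 32 to minute 89, minute 115 to minute 123.
Uncovered inside minute 31 to minute 124: minute 31 to minute 32, minute 89 to minute 115, minute 123 to minute 124.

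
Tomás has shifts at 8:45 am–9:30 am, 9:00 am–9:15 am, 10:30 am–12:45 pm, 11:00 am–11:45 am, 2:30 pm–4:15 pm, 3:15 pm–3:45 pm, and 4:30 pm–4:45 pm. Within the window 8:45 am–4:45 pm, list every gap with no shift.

Covered (merged): 8:45 am–9:30 am, 10:30 am–12:45 pm, 2:30 pm–4:15 pm, 4:30 pm–4:45 pm.
Gaps within 8:45 am–4:45 pm: 9:30 am–10:30 am, 12:45 pm–2:30 pm, 4:15 pm–4:30 pm.

9:30 am–10:30 am, 12:45 pm–2:30 pm, 4:15 pm–4:30 pm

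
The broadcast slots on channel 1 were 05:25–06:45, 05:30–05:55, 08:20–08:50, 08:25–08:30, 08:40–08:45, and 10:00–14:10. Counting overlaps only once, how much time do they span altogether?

6 h

Merged: 05:25–06:45, 08:20–08:50, 10:00–14:10.
Lengths: 1 h 20 min + 30 min + 4 h 10 min = 6 h.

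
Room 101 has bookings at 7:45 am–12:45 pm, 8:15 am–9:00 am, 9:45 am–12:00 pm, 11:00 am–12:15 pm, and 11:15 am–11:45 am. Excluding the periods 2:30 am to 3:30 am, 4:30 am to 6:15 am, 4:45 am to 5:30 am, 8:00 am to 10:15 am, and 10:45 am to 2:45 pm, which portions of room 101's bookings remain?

Merge the first list: 7:45 am-12:45 pm.
Merge the second list: 2:30 am-3:30 am, 4:30 am-6:15 am, 8:00 am-10:15 am, 10:45 am-2:45 pm.
7:45 am-12:45 pm with B removed leaves 7:45 am-8:00 am, 10:15 am-10:45 am.

7:45 am-8:00 am, 10:15 am-10:45 am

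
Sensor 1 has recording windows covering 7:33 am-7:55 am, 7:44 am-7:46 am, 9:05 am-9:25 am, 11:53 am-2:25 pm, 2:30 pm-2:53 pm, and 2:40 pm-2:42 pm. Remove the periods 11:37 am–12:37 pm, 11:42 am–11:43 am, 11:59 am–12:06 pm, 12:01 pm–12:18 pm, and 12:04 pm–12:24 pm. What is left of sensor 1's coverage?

First set merges to 7:33 am–7:55 am, 9:05 am–9:25 am, 11:53 am–2:25 pm, 2:30 pm–2:53 pm.
Second set merges to 11:37 am–12:37 pm.
7:33 am–7:55 am is untouched.
9:05 am–9:25 am is untouched.
11:53 am–2:25 pm with B removed leaves 12:37 pm–2:25 pm.
2:30 pm–2:53 pm is untouched.

7:33 am–7:55 am, 9:05 am–9:25 am, 12:37 pm–2:25 pm, 2:30 pm–2:53 pm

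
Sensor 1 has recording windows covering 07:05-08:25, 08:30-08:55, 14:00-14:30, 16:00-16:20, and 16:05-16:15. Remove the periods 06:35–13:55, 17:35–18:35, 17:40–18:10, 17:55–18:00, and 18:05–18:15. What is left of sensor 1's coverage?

14:00–14:30, 16:00–16:20

Merge the first list: 07:05–08:25, 08:30–08:55, 14:00–14:30, 16:00–16:20.
Merge the second list: 06:35–13:55, 17:35–18:35.
07:05–08:25: fully covered by B → removed.
08:30–08:55: fully covered by B → removed.
14:00–14:30: no B overlap → unchanged.
16:00–16:20: no B overlap → unchanged.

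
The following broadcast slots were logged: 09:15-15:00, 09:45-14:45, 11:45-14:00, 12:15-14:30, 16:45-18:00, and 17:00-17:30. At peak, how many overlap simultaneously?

At 12:15, 4 of the intervals are simultaneously active.
No point has more.

4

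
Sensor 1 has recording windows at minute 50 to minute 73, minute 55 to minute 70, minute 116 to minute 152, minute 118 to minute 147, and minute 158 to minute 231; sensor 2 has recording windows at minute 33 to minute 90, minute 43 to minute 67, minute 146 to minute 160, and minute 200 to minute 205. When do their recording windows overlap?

Merge the first list: minute 50 to minute 73, minute 116 to minute 152, minute 158 to minute 231.
Merge the second list: minute 33 to minute 90, minute 146 to minute 160, minute 200 to minute 205.
minute 50 to minute 73 ∩ B → minute 50 to minute 73.
minute 116 to minute 152 ∩ B → minute 146 to minute 152.
minute 158 to minute 231 ∩ B → minute 158 to minute 160, minute 200 to minute 205.

minute 50 to minute 73, minute 146 to minute 152, minute 158 to minute 160, minute 200 to minute 205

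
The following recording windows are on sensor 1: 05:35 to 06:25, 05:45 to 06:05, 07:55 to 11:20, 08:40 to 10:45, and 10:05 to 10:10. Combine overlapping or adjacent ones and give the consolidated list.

05:45–06:05 overlaps/touches 05:35–06:25 → extend to 05:35–06:25.
07:55–11:20 is disjoint → start new block.
08:40–10:45 overlaps/touches 07:55–11:20 → extend to 07:55–11:20.
10:05–10:10 overlaps/touches 07:55–11:20 → extend to 07:55–11:20.

05:35–06:25, 07:55–11:20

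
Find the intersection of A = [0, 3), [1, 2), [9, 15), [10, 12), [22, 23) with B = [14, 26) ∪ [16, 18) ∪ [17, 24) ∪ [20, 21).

[14, 15) ∪ [22, 23)

First set merges to [0, 3), [9, 15), [22, 23).
Second set merges to [14, 26).
[0, 3) meets no B interval.
[9, 15) ∩ B → [14, 15).
[22, 23) ∩ B → [22, 23).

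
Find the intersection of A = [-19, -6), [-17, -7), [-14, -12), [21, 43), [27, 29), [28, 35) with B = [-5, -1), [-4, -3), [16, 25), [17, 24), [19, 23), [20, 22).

[21, 25)

Merge the first list: [-19, -6), [21, 43).
Merge the second list: [-5, -1), [16, 25).
[-19, -6) meets no B interval.
[21, 43) ∩ B → [21, 25).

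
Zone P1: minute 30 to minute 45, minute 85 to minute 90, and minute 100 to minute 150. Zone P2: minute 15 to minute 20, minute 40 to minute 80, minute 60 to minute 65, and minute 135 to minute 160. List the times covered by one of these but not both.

Merge the second list: minute 15 to minute 20, minute 40 to minute 80, minute 135 to minute 160.
A but not B: minute 30 to minute 40, minute 85 to minute 90, minute 100 to minute 135.
B but not A: minute 15 to minute 20, minute 45 to minute 80, minute 150 to minute 160.
Combining gives A △ B.

minute 15 to minute 20, minute 30 to minute 40, minute 45 to minute 80, minute 85 to minute 90, minute 100 to minute 135, minute 150 to minute 160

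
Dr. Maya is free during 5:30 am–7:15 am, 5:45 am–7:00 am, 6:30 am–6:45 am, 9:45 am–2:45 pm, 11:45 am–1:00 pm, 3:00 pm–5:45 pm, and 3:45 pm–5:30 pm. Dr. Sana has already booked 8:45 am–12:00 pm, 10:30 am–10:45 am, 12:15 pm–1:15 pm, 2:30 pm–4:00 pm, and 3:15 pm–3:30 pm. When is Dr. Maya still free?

First set merges to 5:30 am–7:15 am, 9:45 am–2:45 pm, 3:00 pm–5:45 pm.
Second set merges to 8:45 am–12:00 pm, 12:15 pm–1:15 pm, 2:30 pm–4:00 pm.
5:30 am–7:15 am is untouched.
9:45 am–2:45 pm with B removed leaves 12:00 pm–12:15 pm, 1:15 pm–2:30 pm.
3:00 pm–5:45 pm with B removed leaves 4:00 pm–5:45 pm.

5:30 am–7:15 am, 12:00 pm–12:15 pm, 1:15 pm–2:30 pm, 4:00 pm–5:45 pm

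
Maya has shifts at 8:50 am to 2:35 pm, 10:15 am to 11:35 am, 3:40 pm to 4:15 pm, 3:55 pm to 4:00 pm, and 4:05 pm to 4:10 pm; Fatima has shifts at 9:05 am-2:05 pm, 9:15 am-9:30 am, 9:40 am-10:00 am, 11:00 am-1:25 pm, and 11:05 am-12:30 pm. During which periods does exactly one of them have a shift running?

8:50 am-9:05 am, 2:05 pm-2:35 pm, 3:40 pm-4:15 pm

First set merges to 8:50 am-2:35 pm, 3:40 pm-4:15 pm.
Second set merges to 9:05 am-2:05 pm.
A but not B: 8:50 am-9:05 am, 2:05 pm-2:35 pm, 3:40 pm-4:15 pm.
B but not A: none.
Combining gives A △ B.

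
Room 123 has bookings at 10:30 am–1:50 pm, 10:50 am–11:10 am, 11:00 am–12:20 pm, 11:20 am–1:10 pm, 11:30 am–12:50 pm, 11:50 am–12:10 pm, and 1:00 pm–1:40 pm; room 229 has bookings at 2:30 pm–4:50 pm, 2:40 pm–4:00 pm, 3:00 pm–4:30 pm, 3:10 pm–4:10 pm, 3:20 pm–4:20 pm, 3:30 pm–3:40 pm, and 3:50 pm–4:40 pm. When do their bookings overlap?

none

First set merges to 10:30 am–1:50 pm.
Second set merges to 2:30 pm–4:50 pm.
10:30 am–1:50 pm meets no B interval.
No overlap.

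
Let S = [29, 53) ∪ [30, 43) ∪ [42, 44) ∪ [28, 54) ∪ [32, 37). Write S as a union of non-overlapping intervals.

Sort by start: [28, 54), [29, 53), [30, 43), [32, 37), [42, 44).
[29, 53) overlaps/touches [28, 54) → extend to [28, 54).
[30, 43) overlaps/touches [28, 54) → extend to [28, 54).
[32, 37) overlaps/touches [28, 54) → extend to [28, 54).
[42, 44) overlaps/touches [28, 54) → extend to [28, 54).

[28, 54)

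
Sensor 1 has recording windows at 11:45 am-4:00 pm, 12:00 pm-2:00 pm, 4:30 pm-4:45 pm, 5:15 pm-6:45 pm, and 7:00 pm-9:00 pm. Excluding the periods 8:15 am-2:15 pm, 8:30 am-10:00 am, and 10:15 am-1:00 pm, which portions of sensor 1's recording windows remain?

First set merges to 11:45 am–4:00 pm, 4:30 pm–4:45 pm, 5:15 pm–6:45 pm, 7:00 pm–9:00 pm.
Second set merges to 8:15 am–2:15 pm.
11:45 am–4:00 pm with B removed leaves 2:15 pm–4:00 pm.
4:30 pm–4:45 pm is untouched.
5:15 pm–6:45 pm is untouched.
7:00 pm–9:00 pm is untouched.

2:15 pm–4:00 pm, 4:30 pm–4:45 pm, 5:15 pm–6:45 pm, 7:00 pm–9:00 pm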